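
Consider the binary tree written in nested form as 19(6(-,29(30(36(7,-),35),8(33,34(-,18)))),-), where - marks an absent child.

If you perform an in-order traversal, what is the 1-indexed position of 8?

In-order visits the left subtree, then the node, then the right subtree.
At 19: go left to 6.
  At 6: no left child.
  Visit 6.
  At 6: go right to 29.
    At 29: go left to 30.
      At 30: go left to 36.
        At 36: go left to 7.
          7 is a leaf — visit 7.
        Visit 36.
        At 36: no right child.
      Visit 30.
      At 30: go right to 35.
        35 is a leaf — visit 35.
    Visit 29.
    At 29: go right to 8.
      At 8: go left to 33.
        33 is a leaf — visit 33.
      Visit 8.
      At 8: go right to 34.
        At 34: no left child.
        Visit 34.
        At 34: go right to 18.
          18 is a leaf — visit 18.
Visit 19.
At 19: no right child.
Full in-order sequence: 6, 7, 36, 30, 35, 29, 33, 8, 34, 18, 19.

8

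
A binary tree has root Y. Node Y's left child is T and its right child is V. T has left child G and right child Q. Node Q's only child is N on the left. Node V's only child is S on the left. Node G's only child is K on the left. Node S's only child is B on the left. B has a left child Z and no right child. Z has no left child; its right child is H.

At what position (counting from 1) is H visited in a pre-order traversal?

Pre-order visits the node, then its left subtree, then its right subtree.
Visit Y.
At Y: go left to T.
  Visit T.
  At T: go left to G.
    Visit G.
    At G: go left to K.
      K is a leaf — visit K.
    At G: no right child.
  At T: go right to Q.
    Visit Q.
    At Q: go left to N.
      N is a leaf — visit N.
    At Q: no right child.
At Y: go right to V.
  Visit V.
  At V: go left to S.
    Visit S.
    At S: go left to B.
      Visit B.
      At B: go left to Z.
        Visit Z.
        At Z: no left child.
        At Z: go right to H.
          H is a leaf — visit H.
      At B: no right child.
    At S: no right child.
  At V: no right child.
Full pre-order sequence: Y, T, G, K, Q, N, V, S, B, Z, H.

11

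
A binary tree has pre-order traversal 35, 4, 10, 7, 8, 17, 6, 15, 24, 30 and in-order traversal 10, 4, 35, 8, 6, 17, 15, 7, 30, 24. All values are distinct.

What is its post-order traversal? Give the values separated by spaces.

10 4 6 15 17 8 30 24 7 35

The first element of pre-order is the root; it splits in-order into left and right subtrees.
Root 35: left subtree has 2 nodes {10, 4}, right has 7 {8, 6, 17, 15, 7, 30, 24}.
  Root 4: left subtree has 1 node {10}, right has 0 { }.
  Root 7: left subtree has 4 nodes {8, 6, 17, 15}, right has 2 {30, 24}.
    Root 8: left subtree has 0 nodes { }, right has 3 {6, 17, 15}.
      Root 17: left subtree has 1 node {6}, right has 1 {15}.
    Root 24: left subtree has 1 node {30}, right has 0 { }.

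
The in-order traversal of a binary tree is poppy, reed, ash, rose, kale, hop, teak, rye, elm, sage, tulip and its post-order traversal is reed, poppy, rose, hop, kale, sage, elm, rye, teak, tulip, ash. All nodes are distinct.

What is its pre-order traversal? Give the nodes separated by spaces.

ash poppy reed tulip teak kale rose hop rye elm sage

The last element of post-order is the root; it splits in-order into left and right subtrees.
Root ash: left subtree has 2 nodes {poppy, reed}, right has 8 {rose, kale, hop, teak, rye, elm, sage, tulip}.
  Root poppy: left subtree has 0 nodes { }, right has 1 {reed}.
  Root tulip: left subtree has 7 nodes {rose, kale, hop, teak, rye, elm, sage}, right has 0 { }.
    Root teak: left subtree has 3 nodes {rose, kale, hop}, right has 3 {rye, elm, sage}.
      Root kale: left subtree has 1 node {rose}, right has 1 {hop}.
      Root rye: left subtree has 0 nodes { }, right has 2 {elm, sage}.
        Root elm: left subtree has 0 nodes { }, right has 1 {sage}.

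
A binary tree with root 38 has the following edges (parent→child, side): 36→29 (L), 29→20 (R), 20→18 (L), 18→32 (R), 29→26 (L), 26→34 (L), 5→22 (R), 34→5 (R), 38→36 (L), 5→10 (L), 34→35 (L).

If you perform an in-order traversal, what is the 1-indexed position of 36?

11

In-order visits the left subtree, then the node, then the right subtree.
At 38: go left to 36.
  At 36: go left to 29.
    At 29: go left to 26.
      At 26: go left to 34.
        At 34: go left to 35.
          35 is a leaf — visit 35.
        Visit 34.
        At 34: go right to 5.
          At 5: go left to 10.
            10 is a leaf — visit 10.
          Visit 5.
          At 5: go right to 22.
            22 is a leaf — visit 22.
      Visit 26.
      At 26: no right child.
    Visit 29.
    At 29: go right to 20.
      At 20: go left to 18.
        At 18: no left child.
        Visit 18.
        At 18: go right to 32.
          32 is a leaf — visit 32.
      Visit 20.
      At 20: no right child.
  Visit 36.
  At 36: no right child.
Visit 38.
At 38: no right child.
Full in-order sequence: 35, 34, 10, 5, 22, 26, 29, 18, 32, 20, 36, 38.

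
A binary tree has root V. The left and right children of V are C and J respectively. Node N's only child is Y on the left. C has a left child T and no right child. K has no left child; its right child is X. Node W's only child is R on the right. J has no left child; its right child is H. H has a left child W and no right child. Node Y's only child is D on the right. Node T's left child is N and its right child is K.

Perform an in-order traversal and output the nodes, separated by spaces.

Y D N T K X C V J W R H

In-order visits the left subtree, then the node, then the right subtree.
At V: go left to C.
  At C: go left to T.
    At T: go left to N.
      At N: go left to Y.
        At Y: no left child.
        Visit Y.
        At Y: go right to D.
          D is a leaf — visit D.
      Visit N.
      At N: no right child.
    Visit T.
    At T: go right to K.
      At K: no left child.
      Visit K.
      At K: go right to X.
        X is a leaf — visit X.
  Visit C.
  At C: no right child.
Visit V.
At V: go right to J.
  At J: no left child.
  Visit J.
  At J: go right to H.
    At H: go left to W.
      At W: no left child.
      Visit W.
      At W: go right to R.
        R is a leaf — visit R.
    Visit H.
    At H: no right child.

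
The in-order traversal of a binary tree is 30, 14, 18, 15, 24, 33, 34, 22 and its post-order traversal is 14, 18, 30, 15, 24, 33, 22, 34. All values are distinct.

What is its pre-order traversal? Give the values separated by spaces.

The last element of post-order is the root; it splits in-order into left and right subtrees.
Root 34: left subtree has 6 nodes {30, 14, 18, 15, 24, 33}, right has 1 {22}.
  Root 33: left subtree has 5 nodes {30, 14, 18, 15, 24}, right has 0 { }.
    Root 24: left subtree has 4 nodes {30, 14, 18, 15}, right has 0 { }.
      Root 15: left subtree has 3 nodes {30, 14, 18}, right has 0 { }.
        Root 30: left subtree has 0 nodes { }, right has 2 {14, 18}.
          Root 18: left subtree has 1 node {14}, right has 0 { }.

34 33 24 15 30 18 14 22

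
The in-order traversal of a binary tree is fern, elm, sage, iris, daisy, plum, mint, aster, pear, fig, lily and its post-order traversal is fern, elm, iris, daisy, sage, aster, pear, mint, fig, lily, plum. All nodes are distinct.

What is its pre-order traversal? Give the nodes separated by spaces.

plum sage elm fern daisy iris lily fig mint pear aster

The last element of post-order is the root; it splits in-order into left and right subtrees.
Root plum: left subtree has 5 nodes {fern, elm, sage, iris, daisy}, right has 5 {mint, aster, pear, fig, lily}.
  Root sage: left subtree has 2 nodes {fern, elm}, right has 2 {iris, daisy}.
    Root elm: left subtree has 1 node {fern}, right has 0 { }.
    Root daisy: left subtree has 1 node {iris}, right has 0 { }.
  Root lily: left subtree has 4 nodes {mint, aster, pear, fig}, right has 0 { }.
    Root fig: left subtree has 3 nodes {mint, aster, pear}, right has 0 { }.
      Root mint: left subtree has 0 nodes { }, right has 2 {aster, pear}.
        Root pear: left subtree has 1 node {aster}, right has 0 { }.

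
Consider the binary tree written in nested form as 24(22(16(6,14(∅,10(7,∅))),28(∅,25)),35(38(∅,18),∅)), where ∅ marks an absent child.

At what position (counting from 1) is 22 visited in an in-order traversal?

In-order visits the left subtree, then the node, then the right subtree.
At 24: go left to 22.
  At 22: go left to 16.
    At 16: go left to 6.
      6 is a leaf — visit 6.
    Visit 16.
    At 16: go right to 14.
      At 14: no left child.
      Visit 14.
      At 14: go right to 10.
        At 10: go left to 7.
          7 is a leaf — visit 7.
        Visit 10.
        At 10: no right child.
  Visit 22.
  At 22: go right to 28.
    At 28: no left child.
    Visit 28.
    At 28: go right to 25.
      25 is a leaf — visit 25.
Visit 24.
At 24: go right to 35.
  At 35: go left to 38.
    At 38: no left child.
    Visit 38.
    At 38: go right to 18.
      18 is a leaf — visit 18.
  Visit 35.
  At 35: no right child.
Full in-order sequence: 6, 16, 14, 7, 10, 22, 28, 25, 24, 38, 18, 35.

6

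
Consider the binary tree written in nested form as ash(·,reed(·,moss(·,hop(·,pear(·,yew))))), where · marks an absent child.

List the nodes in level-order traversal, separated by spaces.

ash reed moss hop pear yew

Level-order visits nodes level by level from the root, left to right within each level.
Level 0: ash
Level 1: reed
Level 2: moss
Level 3: hop
Level 4: pear
Level 5: yew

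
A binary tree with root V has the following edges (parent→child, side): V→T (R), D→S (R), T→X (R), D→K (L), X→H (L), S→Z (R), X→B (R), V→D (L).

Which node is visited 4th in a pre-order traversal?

Pre-order visits the node, then its left subtree, then its right subtree.
Visit V.
At V: go left to D.
  Visit D.
  At D: go left to K.
    K is a leaf — visit K.
  At D: go right to S.
    Visit S.
    At S: no left child.
    At S: go right to Z.
      Z is a leaf — visit Z.
At V: go right to T.
  Visit T.
  At T: no left child.
  At T: go right to X.
    Visit X.
    At X: go left to H.
      H is a leaf — visit H.
    At X: go right to B.
      B is a leaf — visit B.
Full pre-order sequence: V, D, K, S, Z, T, X, H, B.

S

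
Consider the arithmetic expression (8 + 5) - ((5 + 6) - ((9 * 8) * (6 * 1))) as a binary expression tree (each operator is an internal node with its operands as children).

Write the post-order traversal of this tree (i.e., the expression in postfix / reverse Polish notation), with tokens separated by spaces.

8 5 + 5 6 + 9 8 * 6 1 * * - -

Post-order on an expression tree gives postfix notation: for each operator, emit left operand, right operand, then the operator.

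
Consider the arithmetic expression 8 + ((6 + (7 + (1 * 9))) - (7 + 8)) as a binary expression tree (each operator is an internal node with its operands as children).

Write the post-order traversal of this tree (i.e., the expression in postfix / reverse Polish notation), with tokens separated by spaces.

8 6 7 1 9 * + + 7 8 + - +

Post-order on an expression tree gives postfix notation: for each operator, emit left operand, right operand, then the operator.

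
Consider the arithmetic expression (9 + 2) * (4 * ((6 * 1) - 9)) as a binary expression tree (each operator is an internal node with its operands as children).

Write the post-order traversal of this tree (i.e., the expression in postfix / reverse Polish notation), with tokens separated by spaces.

Post-order on an expression tree gives postfix notation: for each operator, emit left operand, right operand, then the operator.

9 2 + 4 6 1 * 9 - * *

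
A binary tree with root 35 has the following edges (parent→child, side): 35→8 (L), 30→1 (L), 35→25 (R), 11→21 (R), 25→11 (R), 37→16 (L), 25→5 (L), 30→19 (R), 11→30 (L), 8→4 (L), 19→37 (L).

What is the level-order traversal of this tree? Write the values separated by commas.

35, 8, 25, 4, 5, 11, 30, 21, 1, 19, 37, 16

Level-order visits nodes level by level from the root, left to right within each level.
Level 0: 35
Level 1: 8, 25
Level 2: 4, 5, 11
Level 3: 30, 21
Level 4: 1, 19
Level 5: 37
Level 6: 16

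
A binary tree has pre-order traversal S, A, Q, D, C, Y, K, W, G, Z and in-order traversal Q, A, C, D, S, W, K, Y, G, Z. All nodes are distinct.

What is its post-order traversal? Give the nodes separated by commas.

Q, C, D, A, W, K, Z, G, Y, S

The first element of pre-order is the root; it splits in-order into left and right subtrees.
Root S: left subtree has 4 nodes {Q, A, C, D}, right has 5 {W, K, Y, G, Z}.
  Root A: left subtree has 1 node {Q}, right has 2 {C, D}.
    Root D: left subtree has 1 node {C}, right has 0 { }.
  Root Y: left subtree has 2 nodes {W, K}, right has 2 {G, Z}.
    Root K: left subtree has 1 node {W}, right has 0 { }.
    Root G: left subtree has 0 nodes { }, right has 1 {Z}.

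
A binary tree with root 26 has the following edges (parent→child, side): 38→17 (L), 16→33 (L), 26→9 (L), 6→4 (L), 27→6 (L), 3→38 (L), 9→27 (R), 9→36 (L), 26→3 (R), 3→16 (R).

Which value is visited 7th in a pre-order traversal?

Pre-order visits the node, then its left subtree, then its right subtree.
Visit 26.
At 26: go left to 9.
  Visit 9.
  At 9: go left to 36.
    36 is a leaf — visit 36.
  At 9: go right to 27.
    Visit 27.
    At 27: go left to 6.
      Visit 6.
      At 6: go left to 4.
        4 is a leaf — visit 4.
      At 6: no right child.
    At 27: no right child.
At 26: go right to 3.
  Visit 3.
  At 3: go left to 38.
    Visit 38.
    At 38: go left to 17.
      17 is a leaf — visit 17.
    At 38: no right child.
  At 3: go right to 16.
    Visit 16.
    At 16: go left to 33.
      33 is a leaf — visit 33.
    At 16: no right child.
Full pre-order sequence: 26, 9, 36, 27, 6, 4, 3, 38, 17, 16, 33.

3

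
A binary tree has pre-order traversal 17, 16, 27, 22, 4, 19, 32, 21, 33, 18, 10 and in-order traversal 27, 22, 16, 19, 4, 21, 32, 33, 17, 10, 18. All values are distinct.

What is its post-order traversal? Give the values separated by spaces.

The first element of pre-order is the root; it splits in-order into left and right subtrees.
Root 17: left subtree has 8 nodes {27, 22, 16, 19, 4, 21, 32, 33}, right has 2 {10, 18}.
  Root 16: left subtree has 2 nodes {27, 22}, right has 5 {19, 4, 21, 32, 33}.
    Root 27: left subtree has 0 nodes { }, right has 1 {22}.
    Root 4: left subtree has 1 node {19}, right has 3 {21, 32, 33}.
      Root 32: left subtree has 1 node {21}, right has 1 {33}.
  Root 18: left subtree has 1 node {10}, right has 0 { }.

22 27 19 21 33 32 4 16 10 18 17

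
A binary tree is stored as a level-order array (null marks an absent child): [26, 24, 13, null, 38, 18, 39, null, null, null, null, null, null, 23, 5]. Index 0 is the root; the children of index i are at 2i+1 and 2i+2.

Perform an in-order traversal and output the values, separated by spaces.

In-order visits the left subtree, then the node, then the right subtree.
At 26: go left to 24.
  At 24: no left child.
  Visit 24.
  At 24: go right to 38.
    38 is a leaf — visit 38.
Visit 26.
At 26: go right to 13.
  At 13: go left to 18.
    18 is a leaf — visit 18.
  Visit 13.
  At 13: go right to 39.
    At 39: go left to 23.
      23 is a leaf — visit 23.
    Visit 39.
    At 39: go right to 5.
      5 is a leaf — visit 5.

24 38 26 18 13 23 39 5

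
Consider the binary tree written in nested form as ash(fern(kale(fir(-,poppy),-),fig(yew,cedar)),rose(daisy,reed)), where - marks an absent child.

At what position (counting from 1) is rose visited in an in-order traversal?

In-order visits the left subtree, then the node, then the right subtree.
At ash: go left to fern.
  At fern: go left to kale.
    At kale: go left to fir.
      At fir: no left child.
      Visit fir.
      At fir: go right to poppy.
        poppy is a leaf — visit poppy.
    Visit kale.
    At kale: no right child.
  Visit fern.
  At fern: go right to fig.
    At fig: go left to yew.
      yew is a leaf — visit yew.
    Visit fig.
    At fig: go right to cedar.
      cedar is a leaf — visit cedar.
Visit ash.
At ash: go right to rose.
  At rose: go left to daisy.
    daisy is a leaf — visit daisy.
  Visit rose.
  At rose: go right to reed.
    reed is a leaf — visit reed.
Full in-order sequence: fir, poppy, kale, fern, yew, fig, cedar, ash, daisy, rose, reed.

10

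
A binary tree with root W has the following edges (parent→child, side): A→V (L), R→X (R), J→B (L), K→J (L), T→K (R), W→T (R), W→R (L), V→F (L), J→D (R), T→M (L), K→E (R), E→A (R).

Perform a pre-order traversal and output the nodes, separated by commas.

W, R, X, T, M, K, J, B, D, E, A, V, F

Pre-order visits the node, then its left subtree, then its right subtree.
Visit W.
At W: go left to R.
  Visit R.
  At R: no left child.
  At R: go right to X.
    X is a leaf — visit X.
At W: go right to T.
  Visit T.
  At T: go left to M.
    M is a leaf — visit M.
  At T: go right to K.
    Visit K.
    At K: go left to J.
      Visit J.
      At J: go left to B.
        B is a leaf — visit B.
      At J: go right to D.
        D is a leaf — visit D.
    At K: go right to E.
      Visit E.
      At E: no left child.
      At E: go right to A.
        Visit A.
        At A: go left to V.
          Visit V.
          At V: go left to F.
            F is a leaf — visit F.
          At V: no right child.
        At A: no right child.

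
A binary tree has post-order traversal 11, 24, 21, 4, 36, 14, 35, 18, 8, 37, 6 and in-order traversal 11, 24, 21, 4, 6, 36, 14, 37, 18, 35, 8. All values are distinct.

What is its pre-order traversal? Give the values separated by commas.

The last element of post-order is the root; it splits in-order into left and right subtrees.
Root 6: left subtree has 4 nodes {11, 24, 21, 4}, right has 6 {36, 14, 37, 18, 35, 8}.
  Root 4: left subtree has 3 nodes {11, 24, 21}, right has 0 { }.
    Root 21: left subtree has 2 nodes {11, 24}, right has 0 { }.
      Root 24: left subtree has 1 node {11}, right has 0 { }.
  Root 37: left subtree has 2 nodes {36, 14}, right has 3 {18, 35, 8}.
    Root 14: left subtree has 1 node {36}, right has 0 { }.
    Root 8: left subtree has 2 nodes {18, 35}, right has 0 { }.
      Root 18: left subtree has 0 nodes { }, right has 1 {35}.

6, 4, 21, 24, 11, 37, 14, 36, 8, 18, 35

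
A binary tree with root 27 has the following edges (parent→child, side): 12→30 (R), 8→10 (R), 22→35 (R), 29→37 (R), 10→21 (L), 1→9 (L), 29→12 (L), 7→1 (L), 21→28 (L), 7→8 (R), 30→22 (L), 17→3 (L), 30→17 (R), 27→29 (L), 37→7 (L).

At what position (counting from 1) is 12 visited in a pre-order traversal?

Pre-order visits the node, then its left subtree, then its right subtree.
Visit 27.
At 27: go left to 29.
  Visit 29.
  At 29: go left to 12.
    Visit 12.
    At 12: no left child.
    At 12: go right to 30.
      Visit 30.
      At 30: go left to 22.
        Visit 22.
        At 22: no left child.
        At 22: go right to 35.
          35 is a leaf — visit 35.
      At 30: go right to 17.
        Visit 17.
        At 17: go left to 3.
          3 is a leaf — visit 3.
        At 17: no right child.
  At 29: go right to 37.
    Visit 37.
    At 37: go left to 7.
      Visit 7.
      At 7: go left to 1.
        Visit 1.
        At 1: go left to 9.
          9 is a leaf — visit 9.
        At 1: no right child.
      At 7: go right to 8.
        Visit 8.
        At 8: no left child.
        At 8: go right to 10.
          Visit 10.
          At 10: go left to 21.
            Visit 21.
            At 21: go left to 28.
              28 is a leaf — visit 28.
            At 21: no right child.
          At 10: no right child.
    At 37: no right child.
At 27: no right child.
Full pre-order sequence: 27, 29, 12, 30, 22, 35, 17, 3, 37, 7, 1, 9, 8, 10, 21, 28.

3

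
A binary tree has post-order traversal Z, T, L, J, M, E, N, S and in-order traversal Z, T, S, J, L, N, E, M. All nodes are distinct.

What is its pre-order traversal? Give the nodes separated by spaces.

The last element of post-order is the root; it splits in-order into left and right subtrees.
Root S: left subtree has 2 nodes {Z, T}, right has 5 {J, L, N, E, M}.
  Root T: left subtree has 1 node {Z}, right has 0 { }.
  Root N: left subtree has 2 nodes {J, L}, right has 2 {E, M}.
    Root J: left subtree has 0 nodes { }, right has 1 {L}.
    Root E: left subtree has 0 nodes { }, right has 1 {M}.

S T Z N J L E M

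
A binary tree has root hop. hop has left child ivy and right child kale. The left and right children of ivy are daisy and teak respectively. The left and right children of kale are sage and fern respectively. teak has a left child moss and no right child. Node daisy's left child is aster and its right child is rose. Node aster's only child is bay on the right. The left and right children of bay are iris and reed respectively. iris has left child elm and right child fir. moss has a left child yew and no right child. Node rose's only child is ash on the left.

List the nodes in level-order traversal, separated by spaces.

Level-order visits nodes level by level from the root, left to right within each level.
Level 0: hop
Level 1: ivy, kale
Level 2: daisy, teak, sage, fern
Level 3: aster, rose, moss
Level 4: bay, ash, yew
Level 5: iris, reed
Level 6: elm, fir

hop ivy kale daisy teak sage fern aster rose moss bay ash yew iris reed elm fir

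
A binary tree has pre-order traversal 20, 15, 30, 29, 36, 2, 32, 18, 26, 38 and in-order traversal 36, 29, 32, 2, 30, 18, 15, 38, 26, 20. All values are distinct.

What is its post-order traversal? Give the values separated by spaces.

The first element of pre-order is the root; it splits in-order into left and right subtrees.
Root 20: left subtree has 9 nodes {36, 29, 32, 2, 30, 18, 15, 38, 26}, right has 0 { }.
  Root 15: left subtree has 6 nodes {36, 29, 32, 2, 30, 18}, right has 2 {38, 26}.
    Root 30: left subtree has 4 nodes {36, 29, 32, 2}, right has 1 {18}.
      Root 29: left subtree has 1 node {36}, right has 2 {32, 2}.
        Root 2: left subtree has 1 node {32}, right has 0 { }.
    Root 26: left subtree has 1 node {38}, right has 0 { }.

36 32 2 29 18 30 38 26 15 20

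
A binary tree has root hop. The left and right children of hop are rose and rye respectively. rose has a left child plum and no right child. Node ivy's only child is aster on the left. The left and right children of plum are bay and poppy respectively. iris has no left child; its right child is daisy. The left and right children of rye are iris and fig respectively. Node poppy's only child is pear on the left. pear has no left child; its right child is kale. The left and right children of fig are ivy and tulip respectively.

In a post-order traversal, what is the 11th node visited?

Post-order visits the left subtree, then the right subtree, then the node.
At hop: go left to rose.
  At rose: go left to plum.
    At plum: go left to bay.
      bay is a leaf — visit bay.
    At plum: go right to poppy.
      At poppy: go left to pear.
        At pear: no left child.
        At pear: go right to kale.
          kale is a leaf — visit kale.
        Visit pear.
      At poppy: no right child.
      Visit poppy.
    Visit plum.
  At rose: no right child.
  Visit rose.
At hop: go right to rye.
  At rye: go left to iris.
    At iris: no left child.
    At iris: go right to daisy.
      daisy is a leaf — visit daisy.
    Visit iris.
  At rye: go right to fig.
    At fig: go left to ivy.
      At ivy: go left to aster.
        aster is a leaf — visit aster.
      At ivy: no right child.
      Visit ivy.
    At fig: go right to tulip.
      tulip is a leaf — visit tulip.
    Visit fig.
  Visit rye.
Visit hop.
Full post-order sequence: bay, kale, pear, poppy, plum, rose, daisy, iris, aster, ivy, tulip, fig, rye, hop.

tulip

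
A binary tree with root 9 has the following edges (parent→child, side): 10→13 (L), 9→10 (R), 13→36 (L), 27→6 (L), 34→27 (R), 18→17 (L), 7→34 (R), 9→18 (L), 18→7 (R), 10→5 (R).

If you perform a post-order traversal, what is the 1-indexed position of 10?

Post-order visits the left subtree, then the right subtree, then the node.
At 9: go left to 18.
  At 18: go left to 17.
    17 is a leaf — visit 17.
  At 18: go right to 7.
    At 7: no left child.
    At 7: go right to 34.
      At 34: no left child.
      At 34: go right to 27.
        At 27: go left to 6.
          6 is a leaf — visit 6.
        At 27: no right child.
        Visit 27.
      Visit 34.
    Visit 7.
  Visit 18.
At 9: go right to 10.
  At 10: go left to 13.
    At 13: go left to 36.
      36 is a leaf — visit 36.
    At 13: no right child.
    Visit 13.
  At 10: go right to 5.
    5 is a leaf — visit 5.
  Visit 10.
Visit 9.
Full post-order sequence: 17, 6, 27, 34, 7, 18, 36, 13, 5, 10, 9.

10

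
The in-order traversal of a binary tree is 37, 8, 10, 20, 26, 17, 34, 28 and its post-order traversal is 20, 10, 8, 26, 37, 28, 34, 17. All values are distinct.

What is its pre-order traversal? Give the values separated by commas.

17, 37, 26, 8, 10, 20, 34, 28

The last element of post-order is the root; it splits in-order into left and right subtrees.
Root 17: left subtree has 5 nodes {37, 8, 10, 20, 26}, right has 2 {34, 28}.
  Root 37: left subtree has 0 nodes { }, right has 4 {8, 10, 20, 26}.
    Root 26: left subtree has 3 nodes {8, 10, 20}, right has 0 { }.
      Root 8: left subtree has 0 nodes { }, right has 2 {10, 20}.
        Root 10: left subtree has 0 nodes { }, right has 1 {20}.
  Root 34: left subtree has 0 nodes { }, right has 1 {28}.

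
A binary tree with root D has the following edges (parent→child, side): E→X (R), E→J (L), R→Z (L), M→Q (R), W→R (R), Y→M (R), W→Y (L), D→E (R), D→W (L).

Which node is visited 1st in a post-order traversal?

Q

Post-order visits the left subtree, then the right subtree, then the node.
At D: go left to W.
  At W: go left to Y.
    At Y: no left child.
    At Y: go right to M.
      At M: no left child.
      At M: go right to Q.
        Q is a leaf — visit Q.
      Visit M.
    Visit Y.
  At W: go right to R.
    At R: go left to Z.
      Z is a leaf — visit Z.
    At R: no right child.
    Visit R.
  Visit W.
At D: go right to E.
  At E: go left to J.
    J is a leaf — visit J.
  At E: go right to X.
    X is a leaf — visit X.
  Visit E.
Visit D.
Full post-order sequence: Q, M, Y, Z, R, W, J, X, E, D.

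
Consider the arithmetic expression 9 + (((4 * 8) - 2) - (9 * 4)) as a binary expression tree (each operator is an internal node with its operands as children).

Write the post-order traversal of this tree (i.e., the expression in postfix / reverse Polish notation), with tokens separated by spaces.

Post-order on an expression tree gives postfix notation: for each operator, emit left operand, right operand, then the operator.

9 4 8 * 2 - 9 4 * - +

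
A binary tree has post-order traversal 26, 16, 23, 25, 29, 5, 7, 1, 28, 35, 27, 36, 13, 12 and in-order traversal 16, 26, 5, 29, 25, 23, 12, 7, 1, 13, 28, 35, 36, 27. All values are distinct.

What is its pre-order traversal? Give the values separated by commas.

The last element of post-order is the root; it splits in-order into left and right subtrees.
Root 12: left subtree has 6 nodes {16, 26, 5, 29, 25, 23}, right has 7 {7, 1, 13, 28, 35, 36, 27}.
  Root 5: left subtree has 2 nodes {16, 26}, right has 3 {29, 25, 23}.
    Root 16: left subtree has 0 nodes { }, right has 1 {26}.
    Root 29: left subtree has 0 nodes { }, right has 2 {25, 23}.
      Root 25: left subtree has 0 nodes { }, right has 1 {23}.
  Root 13: left subtree has 2 nodes {7, 1}, right has 4 {28, 35, 36, 27}.
    Root 1: left subtree has 1 node {7}, right has 0 { }.
    Root 36: left subtree has 2 nodes {28, 35}, right has 1 {27}.
      Root 35: left subtree has 1 node {28}, right has 0 { }.

12, 5, 16, 26, 29, 25, 23, 13, 1, 7, 36, 35, 28, 27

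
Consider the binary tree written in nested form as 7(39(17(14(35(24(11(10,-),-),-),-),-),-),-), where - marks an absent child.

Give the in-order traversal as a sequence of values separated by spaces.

10 11 24 35 14 17 39 7

In-order visits the left subtree, then the node, then the right subtree.
At 7: go left to 39.
  At 39: go left to 17.
    At 17: go left to 14.
      At 14: go left to 35.
        At 35: go left to 24.
          At 24: go left to 11.
            At 11: go left to 10.
              10 is a leaf — visit 10.
            Visit 11.
            At 11: no right child.
          Visit 24.
          At 24: no right child.
        Visit 35.
        At 35: no right child.
      Visit 14.
      At 14: no right child.
    Visit 17.
    At 17: no right child.
  Visit 39.
  At 39: no right child.
Visit 7.
At 7: no right child.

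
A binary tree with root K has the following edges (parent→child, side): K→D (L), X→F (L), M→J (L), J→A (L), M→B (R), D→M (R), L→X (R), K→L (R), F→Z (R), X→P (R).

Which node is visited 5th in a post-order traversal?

Post-order visits the left subtree, then the right subtree, then the node.
At K: go left to D.
  At D: no left child.
  At D: go right to M.
    At M: go left to J.
      At J: go left to A.
        A is a leaf — visit A.
      At J: no right child.
      Visit J.
    At M: go right to B.
      B is a leaf — visit B.
    Visit M.
  Visit D.
At K: go right to L.
  At L: no left child.
  At L: go right to X.
    At X: go left to F.
      At F: no left child.
      At F: go right to Z.
        Z is a leaf — visit Z.
      Visit F.
    At X: go right to P.
      P is a leaf — visit P.
    Visit X.
  Visit L.
Visit K.
Full post-order sequence: A, J, B, M, D, Z, F, P, X, L, K.

D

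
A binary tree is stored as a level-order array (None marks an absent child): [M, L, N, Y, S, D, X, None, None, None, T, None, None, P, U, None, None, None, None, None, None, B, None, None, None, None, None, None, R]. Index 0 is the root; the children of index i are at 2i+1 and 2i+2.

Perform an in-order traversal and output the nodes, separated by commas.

In-order visits the left subtree, then the node, then the right subtree.
At M: go left to L.
  At L: go left to Y.
    Y is a leaf — visit Y.
  Visit L.
  At L: go right to S.
    At S: no left child.
    Visit S.
    At S: go right to T.
      At T: go left to B.
        B is a leaf — visit B.
      Visit T.
      At T: no right child.
Visit M.
At M: go right to N.
  At N: go left to D.
    D is a leaf — visit D.
  Visit N.
  At N: go right to X.
    At X: go left to P.
      At P: no left child.
      Visit P.
      At P: go right to R.
        R is a leaf — visit R.
    Visit X.
    At X: go right to U.
      U is a leaf — visit U.

Y, L, S, B, T, M, D, N, P, R, X, U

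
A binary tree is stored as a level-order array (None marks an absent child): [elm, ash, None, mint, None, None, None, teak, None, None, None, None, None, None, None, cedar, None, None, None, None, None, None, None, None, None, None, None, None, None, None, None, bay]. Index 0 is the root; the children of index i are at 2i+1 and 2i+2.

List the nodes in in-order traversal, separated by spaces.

In-order visits the left subtree, then the node, then the right subtree.
At elm: go left to ash.
  At ash: go left to mint.
    At mint: go left to teak.
      At teak: go left to cedar.
        At cedar: go left to bay.
          bay is a leaf — visit bay.
        Visit cedar.
        At cedar: no right child.
      Visit teak.
      At teak: no right child.
    Visit mint.
    At mint: no right child.
  Visit ash.
  At ash: no right child.
Visit elm.
At elm: no right child.

bay cedar teak mint ash elm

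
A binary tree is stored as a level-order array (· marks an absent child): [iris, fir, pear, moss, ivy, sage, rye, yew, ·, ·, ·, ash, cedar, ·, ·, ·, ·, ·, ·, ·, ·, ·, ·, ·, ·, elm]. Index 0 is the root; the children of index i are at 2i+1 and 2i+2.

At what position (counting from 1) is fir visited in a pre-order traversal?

2

Pre-order visits the node, then its left subtree, then its right subtree.
Visit iris.
At iris: go left to fir.
  Visit fir.
  At fir: go left to moss.
    Visit moss.
    At moss: go left to yew.
      yew is a leaf — visit yew.
    At moss: no right child.
  At fir: go right to ivy.
    ivy is a leaf — visit ivy.
At iris: go right to pear.
  Visit pear.
  At pear: go left to sage.
    Visit sage.
    At sage: go left to ash.
      ash is a leaf — visit ash.
    At sage: go right to cedar.
      Visit cedar.
      At cedar: go left to elm.
        elm is a leaf — visit elm.
      At cedar: no right child.
  At pear: go right to rye.
    rye is a leaf — visit rye.
Full pre-order sequence: iris, fir, moss, yew, ivy, pear, sage, ash, cedar, elm, rye.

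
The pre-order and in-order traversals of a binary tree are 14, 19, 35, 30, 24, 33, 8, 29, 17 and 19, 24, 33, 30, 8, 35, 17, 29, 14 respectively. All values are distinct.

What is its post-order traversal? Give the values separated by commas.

33, 24, 8, 30, 17, 29, 35, 19, 14

The first element of pre-order is the root; it splits in-order into left and right subtrees.
Root 14: left subtree has 8 nodes {19, 24, 33, 30, 8, 35, 17, 29}, right has 0 { }.
  Root 19: left subtree has 0 nodes { }, right has 7 {24, 33, 30, 8, 35, 17, 29}.
    Root 35: left subtree has 4 nodes {24, 33, 30, 8}, right has 2 {17, 29}.
      Root 30: left subtree has 2 nodes {24, 33}, right has 1 {8}.
        Root 24: left subtree has 0 nodes { }, right has 1 {33}.
      Root 29: left subtree has 1 node {17}, right has 0 { }.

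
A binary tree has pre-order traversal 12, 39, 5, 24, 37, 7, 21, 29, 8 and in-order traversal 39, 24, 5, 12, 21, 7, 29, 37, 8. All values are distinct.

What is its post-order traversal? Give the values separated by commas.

The first element of pre-order is the root; it splits in-order into left and right subtrees.
Root 12: left subtree has 3 nodes {39, 24, 5}, right has 5 {21, 7, 29, 37, 8}.
  Root 39: left subtree has 0 nodes { }, right has 2 {24, 5}.
    Root 5: left subtree has 1 node {24}, right has 0 { }.
  Root 37: left subtree has 3 nodes {21, 7, 29}, right has 1 {8}.
    Root 7: left subtree has 1 node {21}, right has 1 {29}.

24, 5, 39, 21, 29, 7, 8, 37, 12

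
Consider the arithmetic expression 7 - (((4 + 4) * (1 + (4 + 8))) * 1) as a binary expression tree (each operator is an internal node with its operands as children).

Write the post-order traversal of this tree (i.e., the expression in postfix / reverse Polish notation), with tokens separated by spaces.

Post-order on an expression tree gives postfix notation: for each operator, emit left operand, right operand, then the operator.

7 4 4 + 1 4 8 + + * 1 * -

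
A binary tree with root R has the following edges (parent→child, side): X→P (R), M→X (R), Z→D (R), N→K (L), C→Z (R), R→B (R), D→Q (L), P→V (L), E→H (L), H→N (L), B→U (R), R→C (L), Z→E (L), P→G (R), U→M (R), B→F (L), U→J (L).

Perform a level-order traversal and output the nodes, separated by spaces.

Level-order visits nodes level by level from the root, left to right within each level.
Level 0: R
Level 1: C, B
Level 2: Z, F, U
Level 3: E, D, J, M
Level 4: H, Q, X
Level 5: N, P
Level 6: K, V, G

R C B Z F U E D J M H Q X N P K V G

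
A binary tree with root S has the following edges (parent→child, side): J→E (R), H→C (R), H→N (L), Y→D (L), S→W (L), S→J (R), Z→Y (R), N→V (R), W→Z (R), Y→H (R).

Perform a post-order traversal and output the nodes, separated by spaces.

D V N C H Y Z W E J S

Post-order visits the left subtree, then the right subtree, then the node.
At S: go left to W.
  At W: no left child.
  At W: go right to Z.
    At Z: no left child.
    At Z: go right to Y.
      At Y: go left to D.
        D is a leaf — visit D.
      At Y: go right to H.
        At H: go left to N.
          At N: no left child.
          At N: go right to V.
            V is a leaf — visit V.
          Visit N.
        At H: go right to C.
          C is a leaf — visit C.
        Visit H.
      Visit Y.
    Visit Z.
  Visit W.
At S: go right to J.
  At J: no left child.
  At J: go right to E.
    E is a leaf — visit E.
  Visit J.
Visit S.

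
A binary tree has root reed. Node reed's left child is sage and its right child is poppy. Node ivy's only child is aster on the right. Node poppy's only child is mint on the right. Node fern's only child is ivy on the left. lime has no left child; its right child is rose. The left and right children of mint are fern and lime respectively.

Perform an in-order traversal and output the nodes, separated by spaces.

sage reed poppy ivy aster fern mint lime rose

In-order visits the left subtree, then the node, then the right subtree.
At reed: go left to sage.
  sage is a leaf — visit sage.
Visit reed.
At reed: go right to poppy.
  At poppy: no left child.
  Visit poppy.
  At poppy: go right to mint.
    At mint: go left to fern.
      At fern: go left to ivy.
        At ivy: no left child.
        Visit ivy.
        At ivy: go right to aster.
          aster is a leaf — visit aster.
      Visit fern.
      At fern: no right child.
    Visit mint.
    At mint: go right to lime.
      At lime: no left child.
      Visit lime.
      At lime: go right to rose.
        rose is a leaf — visit rose.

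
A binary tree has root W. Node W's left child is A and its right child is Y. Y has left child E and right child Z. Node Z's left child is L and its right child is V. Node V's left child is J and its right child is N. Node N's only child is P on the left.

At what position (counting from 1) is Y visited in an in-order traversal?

4

In-order visits the left subtree, then the node, then the right subtree.
At W: go left to A.
  A is a leaf — visit A.
Visit W.
At W: go right to Y.
  At Y: go left to E.
    E is a leaf — visit E.
  Visit Y.
  At Y: go right to Z.
    At Z: go left to L.
      L is a leaf — visit L.
    Visit Z.
    At Z: go right to V.
      At V: go left to J.
        J is a leaf — visit J.
      Visit V.
      At V: go right to N.
        At N: go left to P.
          P is a leaf — visit P.
        Visit N.
        At N: no right child.
Full in-order sequence: A, W, E, Y, L, Z, J, V, P, N.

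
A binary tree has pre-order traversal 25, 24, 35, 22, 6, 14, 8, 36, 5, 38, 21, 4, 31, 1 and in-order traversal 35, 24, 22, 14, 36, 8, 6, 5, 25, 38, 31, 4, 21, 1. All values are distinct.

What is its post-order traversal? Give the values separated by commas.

The first element of pre-order is the root; it splits in-order into left and right subtrees.
Root 25: left subtree has 8 nodes {35, 24, 22, 14, 36, 8, 6, 5}, right has 5 {38, 31, 4, 21, 1}.
  Root 24: left subtree has 1 node {35}, right has 6 {22, 14, 36, 8, 6, 5}.
    Root 22: left subtree has 0 nodes { }, right has 5 {14, 36, 8, 6, 5}.
      Root 6: left subtree has 3 nodes {14, 36, 8}, right has 1 {5}.
        Root 14: left subtree has 0 nodes { }, right has 2 {36, 8}.
          Root 8: left subtree has 1 node {36}, right has 0 { }.
  Root 38: left subtree has 0 nodes { }, right has 4 {31, 4, 21, 1}.
    Root 21: left subtree has 2 nodes {31, 4}, right has 1 {1}.
      Root 4: left subtree has 1 node {31}, right has 0 { }.

35, 36, 8, 14, 5, 6, 22, 24, 31, 4, 1, 21, 38, 25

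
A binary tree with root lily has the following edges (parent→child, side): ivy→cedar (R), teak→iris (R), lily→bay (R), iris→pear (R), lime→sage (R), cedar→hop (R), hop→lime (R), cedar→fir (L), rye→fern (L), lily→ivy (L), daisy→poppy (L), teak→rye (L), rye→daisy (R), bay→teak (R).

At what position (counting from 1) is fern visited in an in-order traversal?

9

In-order visits the left subtree, then the node, then the right subtree.
At lily: go left to ivy.
  At ivy: no left child.
  Visit ivy.
  At ivy: go right to cedar.
    At cedar: go left to fir.
      fir is a leaf — visit fir.
    Visit cedar.
    At cedar: go right to hop.
      At hop: no left child.
      Visit hop.
      At hop: go right to lime.
        At lime: no left child.
        Visit lime.
        At lime: go right to sage.
          sage is a leaf — visit sage.
Visit lily.
At lily: go right to bay.
  At bay: no left child.
  Visit bay.
  At bay: go right to teak.
    At teak: go left to rye.
      At rye: go left to fern.
        fern is a leaf — visit fern.
      Visit rye.
      At rye: go right to daisy.
        At daisy: go left to poppy.
          poppy is a leaf — visit poppy.
        Visit daisy.
        At daisy: no right child.
    Visit teak.
    At teak: go right to iris.
      At iris: no left child.
      Visit iris.
      At iris: go right to pear.
        pear is a leaf — visit pear.
Full in-order sequence: ivy, fir, cedar, hop, lime, sage, lily, bay, fern, rye, poppy, daisy, teak, iris, pear.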